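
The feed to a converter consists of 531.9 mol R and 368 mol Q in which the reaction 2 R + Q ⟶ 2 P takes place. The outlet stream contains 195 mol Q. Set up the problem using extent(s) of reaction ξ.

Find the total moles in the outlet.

For Q: n = n₀ − 1ξ → 195 = 368 − 1ξ, giving ξ = 173 mol.
Outlet amounts (n = n₀ + ν ξ):
  R: 531.9 − 2(173) = 185.9
  Q: 368 − 1(173) = 195
  P: 0 + 2(173) = 346
Total out = 185.9 + 195 + 346 = 726.9 mol.

727 mol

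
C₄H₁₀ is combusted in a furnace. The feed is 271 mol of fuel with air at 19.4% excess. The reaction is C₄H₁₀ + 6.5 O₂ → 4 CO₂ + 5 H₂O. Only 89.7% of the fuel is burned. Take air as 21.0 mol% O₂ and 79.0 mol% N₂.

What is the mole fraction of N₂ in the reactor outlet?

0.743

Stoichiometric O₂ = 6.5 × 271 = 1762 mol; O₂ fed = 1762 × 1.194 = 2103 mol.
N₂ fed = 2103 × 79/21 = 7912 mol.
Fuel reacted = 0.897 × 271 → ξ = 243.1 mol.
Outlet (n = n₀ + ν ξ):
  C₄H₁₀: 271 − 1(243.1) = 27.91
  O₂: 2103 − 6.5(243.1) = 523.2
  N₂: 7912 (inert)
  CO₂: 0 + 4(243.1) = 972.3
  H₂O: 0 + 5(243.1) = 1215
Total out = 10650 mol; y_N₂ = 7912 / 10650 = 0.7429.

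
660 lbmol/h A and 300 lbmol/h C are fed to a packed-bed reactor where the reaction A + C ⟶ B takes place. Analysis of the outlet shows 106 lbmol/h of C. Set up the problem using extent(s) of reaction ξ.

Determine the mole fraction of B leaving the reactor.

0.253

For C: n = n₀ − 1ξ → 106 = 300 − 1ξ, giving ξ = 194 lbmol/h.
Outlet amounts (n = n₀ + ν ξ):
  A: 660 − 1(194) = 466
  C: 300 − 1(194) = 106
  B: 0 + 1(194) = 194
Total out = 766 lbmol/h; y_B = 194 / 766 = 0.2533.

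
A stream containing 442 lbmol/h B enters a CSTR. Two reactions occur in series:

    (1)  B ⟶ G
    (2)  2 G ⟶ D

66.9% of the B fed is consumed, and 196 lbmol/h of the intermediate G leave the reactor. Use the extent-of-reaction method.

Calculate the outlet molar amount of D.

Conversion of B: B consumed = 1ξ₁ = 0.669 × 442 → ξ₁ = 295.7 lbmol/h.
G balance: n_G = 0 + 1ξ₁ − 2ξ₂ = 196 → ξ₂ = (1·295.7 − 196)/2 = 49.85 lbmol/h.
Outlet amounts (n = n₀ + Σ ν·ξ):
  B: 442 − 1(295.7) = 146.3
  G: 0 + 1(295.7) − 2(49.85) = 196
  D: 0 + 1(49.85) = 49.85

49.8 lbmol/h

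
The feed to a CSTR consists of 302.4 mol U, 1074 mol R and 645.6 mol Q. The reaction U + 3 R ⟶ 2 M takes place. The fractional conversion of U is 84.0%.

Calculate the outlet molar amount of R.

U reacted = 0.84 × 302.4 = 254 mol; ν_U = −1, so ξ = 254/1 = 254 mol.
Outlet amounts (n = n₀ + ν ξ):
  U: 302.4 − 1(254) = 48.38
  R: 1074 − 3(254) = 312
  M: 0 + 2(254) = 508
  Q: 645.6 (inert)

312 mol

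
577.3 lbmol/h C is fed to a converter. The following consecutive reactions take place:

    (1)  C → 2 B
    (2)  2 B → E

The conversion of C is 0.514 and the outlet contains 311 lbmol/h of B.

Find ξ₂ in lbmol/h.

ξ₂ = 141 lbmol/h

Conversion of C: C consumed = 1ξ₁ = 0.514 × 577.3 → ξ₁ = 296.7 lbmol/h.
B balance: n_B = 0 + 2ξ₁ − 2ξ₂ = 311 → ξ₂ = (2·296.7 − 311)/2 = 141.2 lbmol/h.
Outlet amounts (n = n₀ + Σ ν·ξ):
  C: 577.3 − 1(296.7) = 280.6
  B: 0 + 2(296.7) − 2(141.2) = 311
  E: 0 + 1(141.2) = 141.2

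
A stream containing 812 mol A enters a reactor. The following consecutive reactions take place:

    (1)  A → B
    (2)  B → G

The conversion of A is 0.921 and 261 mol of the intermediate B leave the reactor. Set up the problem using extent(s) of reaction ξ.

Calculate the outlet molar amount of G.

487 mol

Conversion of A: A consumed = 1ξ₁ = 0.921 × 812 → ξ₁ = 747.9 mol.
B balance: n_B = 0 + 1ξ₁ − 1ξ₂ = 261 → ξ₂ = (1·747.9 − 261)/1 = 486.9 mol.
Outlet amounts (n = n₀ + Σ ν·ξ):
  A: 812 − 1(747.9) = 64.15
  B: 0 + 1(747.9) − 1(486.9) = 261
  G: 0 + 1(486.9) = 486.9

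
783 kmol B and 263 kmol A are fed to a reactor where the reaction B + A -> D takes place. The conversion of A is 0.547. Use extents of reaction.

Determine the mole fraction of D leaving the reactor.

A reacted = 0.547 × 263 = 143.9 kmol; ν_A = −1, so ξ = 143.9/1 = 143.9 kmol.
Outlet amounts (n = n₀ + ν ξ):
  B: 783 − 1(143.9) = 639.1
  A: 263 − 1(143.9) = 119.1
  D: 0 + 1(143.9) = 143.9
Total out = 902.1 kmol; y_D = 143.9 / 902.1 = 0.1595.

0.159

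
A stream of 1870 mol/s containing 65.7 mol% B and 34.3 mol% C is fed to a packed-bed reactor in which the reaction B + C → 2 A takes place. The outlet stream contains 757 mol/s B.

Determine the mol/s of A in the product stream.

943 mol/s

For B: n = n₀ − 1ξ → 757 = 1229 − 1ξ, giving ξ = 471.6 mol/s.
Outlet amounts (n = n₀ + ν ξ):
  B: 1229 − 1(471.6) = 757
  C: 641.4 − 1(471.6) = 169.8
  A: 0 + 2(471.6) = 943.2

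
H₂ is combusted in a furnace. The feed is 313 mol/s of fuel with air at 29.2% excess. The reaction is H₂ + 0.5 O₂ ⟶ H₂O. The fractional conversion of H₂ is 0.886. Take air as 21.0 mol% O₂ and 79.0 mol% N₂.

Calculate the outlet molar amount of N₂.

761 mol/s

Stoichiometric O₂ = 0.5 × 313 = 156.5 mol/s; O₂ fed = 156.5 × 1.292 = 202.2 mol/s.
N₂ fed = 202.2 × 79/21 = 760.6 mol/s.
Fuel reacted = 0.886 × 313 → ξ = 277.3 mol/s.
Outlet (n = n₀ + ν ξ):
  H₂: 313 − 1(277.3) = 35.68
  O₂: 202.2 − 0.5(277.3) = 63.54
  N₂: 760.6 (inert)
  H₂O: 0 + 1(277.3) = 277.3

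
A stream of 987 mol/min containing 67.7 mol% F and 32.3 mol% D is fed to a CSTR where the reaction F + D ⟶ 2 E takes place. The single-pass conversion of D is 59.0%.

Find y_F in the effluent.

D reacted = 0.59 × 318.8 = 188.1 mol/min; ν_D = −1, so ξ = 188.1/1 = 188.1 mol/min.
Outlet amounts (n = n₀ + ν ξ):
  F: 668.2 − 1(188.1) = 480.1
  D: 318.8 − 1(188.1) = 130.7
  E: 0 + 2(188.1) = 376.2
Total out = 987 mol/min; y_F = 480.1 / 987 = 0.4864.

0.486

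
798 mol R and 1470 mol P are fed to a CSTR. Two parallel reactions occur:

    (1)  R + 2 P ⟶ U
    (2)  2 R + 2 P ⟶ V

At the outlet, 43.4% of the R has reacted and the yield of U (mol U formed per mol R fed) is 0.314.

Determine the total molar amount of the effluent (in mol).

1620 mol

Yield of U: 1ξ₁ / 798 = 0.314 → ξ₁ = 250.6 mol.
Conversion of R: 1ξ₁ + 2ξ₂ = 0.434 × 798 = 346.3 → ξ₂ = 47.88 mol.
Outlet amounts (n = n₀ + Σ ν·ξ):
  R: 798 − 1(250.6) − 2(47.88) = 451.7
  P: 1470 − 2(250.6) − 2(47.88) = 873.1
  U: 0 + 1(250.6) = 250.6
  V: 0 + 1(47.88) = 47.88
Total out = 451.7 + 873.1 + 250.6 + 47.88 = 1623 mol.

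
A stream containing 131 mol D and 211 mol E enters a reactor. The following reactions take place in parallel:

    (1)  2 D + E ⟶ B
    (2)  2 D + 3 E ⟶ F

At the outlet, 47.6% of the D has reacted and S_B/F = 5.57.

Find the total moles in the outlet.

Conversion of D: D consumed = 0.476 × 131 = 62.36 mol = 2ξ₁ + 2ξ₂.
Selectivity: 1ξ₁ / (1ξ₂) = 5.57 → ξ₁ = 5.57 ξ₂.
Substitute: (2·5.57 + 2) ξ₂ = 62.36 → ξ₂ = 4.746 mol, ξ₁ = 26.43 mol.
Outlet amounts (n = n₀ + Σ ν·ξ):
  D: 131 − 2(26.43) − 2(4.746) = 68.64
  E: 211 − 1(26.43) − 3(4.746) = 170.3
  B: 0 + 1(26.43) = 26.43
  F: 0 + 1(4.746) = 4.746
Total out = 68.64 + 170.3 + 26.43 + 4.746 = 270.2 mol.

270 mol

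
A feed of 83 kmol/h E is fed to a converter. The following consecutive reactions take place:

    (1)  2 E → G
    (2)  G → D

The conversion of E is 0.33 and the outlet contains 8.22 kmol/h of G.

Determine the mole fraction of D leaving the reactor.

Conversion of E: E consumed = 2ξ₁ = 0.33 × 83 → ξ₁ = 13.7 kmol/h.
G balance: n_G = 0 + 1ξ₁ − 1ξ₂ = 8.22 → ξ₂ = (1·13.7 − 8.22)/1 = 5.475 kmol/h.
Outlet amounts (n = n₀ + Σ ν·ξ):
  E: 83 − 2(13.7) = 55.61
  G: 0 + 1(13.7) − 1(5.475) = 8.22
  D: 0 + 1(5.475) = 5.475
Total out = 69.31 kmol/h; y_D = 5.475 / 69.31 = 0.079.

0.079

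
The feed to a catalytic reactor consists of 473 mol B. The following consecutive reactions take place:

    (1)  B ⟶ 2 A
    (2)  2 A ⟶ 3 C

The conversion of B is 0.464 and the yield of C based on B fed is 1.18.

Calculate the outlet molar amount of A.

66.9 mol

Conversion of B: B consumed = 1ξ₁ = 0.464 × 473 → ξ₁ = 219.5 mol.
Yield of C: 3ξ₂ / 473 = 1.18 → ξ₂ = 186 mol.
Outlet amounts (n = n₀ + Σ ν·ξ):
  B: 473 − 1(219.5) = 253.5
  A: 0 + 2(219.5) − 2(186) = 66.85
  C: 0 + 3(186) = 558.1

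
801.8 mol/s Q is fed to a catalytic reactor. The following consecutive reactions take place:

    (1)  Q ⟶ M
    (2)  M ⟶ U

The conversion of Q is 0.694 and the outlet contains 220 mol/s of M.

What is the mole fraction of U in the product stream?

0.42

Conversion of Q: Q consumed = 1ξ₁ = 0.694 × 801.8 → ξ₁ = 556.4 mol/s.
M balance: n_M = 0 + 1ξ₁ − 1ξ₂ = 220 → ξ₂ = (1·556.4 − 220)/1 = 336.4 mol/s.
Outlet amounts (n = n₀ + Σ ν·ξ):
  Q: 801.8 − 1(556.4) = 245.4
  M: 0 + 1(556.4) − 1(336.4) = 220
  U: 0 + 1(336.4) = 336.4
Total out = 801.8 mol/s; y_U = 336.4 / 801.8 = 0.4196.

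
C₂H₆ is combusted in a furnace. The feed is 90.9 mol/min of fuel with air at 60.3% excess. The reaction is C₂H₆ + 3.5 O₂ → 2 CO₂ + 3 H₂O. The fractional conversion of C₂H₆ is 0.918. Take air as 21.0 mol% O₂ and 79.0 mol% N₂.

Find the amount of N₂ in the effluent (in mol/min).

1920 mol/min

Stoichiometric O₂ = 3.5 × 90.9 = 318.2 mol/min; O₂ fed = 318.2 × 1.603 = 510 mol/min.
N₂ fed = 510 × 79/21 = 1919 mol/min.
Fuel reacted = 0.918 × 90.9 → ξ = 83.45 mol/min.
Outlet (n = n₀ + ν ξ):
  C₂H₆: 90.9 − 1(83.45) = 7.454
  O₂: 510 − 3.5(83.45) = 217.9
  N₂: 1919 (inert)
  CO₂: 0 + 2(83.45) = 166.9
  H₂O: 0 + 3(83.45) = 250.3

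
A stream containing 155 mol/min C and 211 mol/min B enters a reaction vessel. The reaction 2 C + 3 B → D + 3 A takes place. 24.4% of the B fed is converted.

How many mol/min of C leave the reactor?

B reacted = 0.244 × 211 = 51.48 mol/min; ν_B = −3, so ξ = 51.48/3 = 17.16 mol/min.
Outlet amounts (n = n₀ + ν ξ):
  C: 155 − 2(17.16) = 120.7
  B: 211 − 3(17.16) = 159.5
  D: 0 + 1(17.16) = 17.16
  A: 0 + 3(17.16) = 51.48

121 mol/min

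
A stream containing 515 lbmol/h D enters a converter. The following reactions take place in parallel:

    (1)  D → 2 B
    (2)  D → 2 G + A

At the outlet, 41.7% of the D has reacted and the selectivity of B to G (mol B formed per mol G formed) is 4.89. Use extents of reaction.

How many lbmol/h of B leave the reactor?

Conversion of D: D consumed = 0.417 × 515 = 214.8 lbmol/h = 1ξ₁ + 1ξ₂.
Selectivity: 2ξ₁ / (2ξ₂) = 4.89 → ξ₁ = 4.89 ξ₂.
Substitute: (1·4.89 + 1) ξ₂ = 214.8 → ξ₂ = 36.46 lbmol/h, ξ₁ = 178.3 lbmol/h.
Outlet amounts (n = n₀ + Σ ν·ξ):
  D: 515 − 1(178.3) − 1(36.46) = 300.2
  B: 0 + 2(178.3) = 356.6
  G: 0 + 2(36.46) = 72.92
  A: 0 + 1(36.46) = 36.46

357 lbmol/h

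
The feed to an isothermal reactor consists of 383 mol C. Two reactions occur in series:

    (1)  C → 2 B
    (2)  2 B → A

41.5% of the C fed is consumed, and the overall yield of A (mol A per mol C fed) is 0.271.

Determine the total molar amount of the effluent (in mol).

Conversion of C: C consumed = 1ξ₁ = 0.415 × 383 → ξ₁ = 158.9 mol.
Yield of A: 1ξ₂ / 383 = 0.271 → ξ₂ = 103.8 mol.
Outlet amounts (n = n₀ + Σ ν·ξ):
  C: 383 − 1(158.9) = 224.1
  B: 0 + 2(158.9) − 2(103.8) = 110.3
  A: 0 + 1(103.8) = 103.8
Total out = 224.1 + 110.3 + 103.8 = 438.2 mol.

438 mol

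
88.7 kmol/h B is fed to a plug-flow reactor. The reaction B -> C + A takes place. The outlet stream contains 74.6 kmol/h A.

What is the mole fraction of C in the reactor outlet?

0.457

For A: n = n₀ + 1ξ → 74.6 = 0 + 1ξ, giving ξ = 74.6 kmol/h.
Outlet amounts (n = n₀ + ν ξ):
  B: 88.7 − 1(74.6) = 14.1
  C: 0 + 1(74.6) = 74.6
  A: 0 + 1(74.6) = 74.6
Total out = 163.3 kmol/h; y_C = 74.6 / 163.3 = 0.4568.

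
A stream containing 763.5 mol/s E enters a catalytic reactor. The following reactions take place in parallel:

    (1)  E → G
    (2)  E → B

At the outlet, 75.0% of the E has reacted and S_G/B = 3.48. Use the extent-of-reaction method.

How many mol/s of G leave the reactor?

Conversion of E: E consumed = 0.75 × 763.5 = 572.6 mol/s = 1ξ₁ + 1ξ₂.
Selectivity: 1ξ₁ / (1ξ₂) = 3.48 → ξ₁ = 3.48 ξ₂.
Substitute: (1·3.48 + 1) ξ₂ = 572.6 → ξ₂ = 127.8 mol/s, ξ₁ = 444.8 mol/s.
Outlet amounts (n = n₀ + Σ ν·ξ):
  E: 763.5 − 1(444.8) − 1(127.8) = 190.9
  G: 0 + 1(444.8) = 444.8
  B: 0 + 1(127.8) = 127.8

445 mol/s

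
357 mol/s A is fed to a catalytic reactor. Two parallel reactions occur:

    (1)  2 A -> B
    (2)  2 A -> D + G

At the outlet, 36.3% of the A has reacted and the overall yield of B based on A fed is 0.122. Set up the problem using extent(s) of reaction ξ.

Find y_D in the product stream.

Yield of B: 1ξ₁ / 357 = 0.122 → ξ₁ = 43.55 mol/s.
Conversion of A: 2ξ₁ + 2ξ₂ = 0.363 × 357 = 129.6 → ξ₂ = 21.24 mol/s.
Outlet amounts (n = n₀ + Σ ν·ξ):
  A: 357 − 2(43.55) − 2(21.24) = 227.4
  B: 0 + 1(43.55) = 43.55
  D: 0 + 1(21.24) = 21.24
  G: 0 + 1(21.24) = 21.24
Total out = 313.4 mol/s; y_D = 21.24 / 313.4 = 0.06777.

0.0678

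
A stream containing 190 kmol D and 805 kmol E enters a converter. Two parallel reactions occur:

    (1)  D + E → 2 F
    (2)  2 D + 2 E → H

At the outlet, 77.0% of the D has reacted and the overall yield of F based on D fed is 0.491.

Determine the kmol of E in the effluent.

Yield of F: 2ξ₁ / 190 = 0.491 → ξ₁ = 46.64 kmol.
Conversion of D: 1ξ₁ + 2ξ₂ = 0.77 × 190 = 146.3 → ξ₂ = 49.83 kmol.
Outlet amounts (n = n₀ + Σ ν·ξ):
  D: 190 − 1(46.64) − 2(49.83) = 43.7
  E: 805 − 1(46.64) − 2(49.83) = 658.7
  F: 0 + 2(46.64) = 93.29
  H: 0 + 1(49.83) = 49.83

659 kmol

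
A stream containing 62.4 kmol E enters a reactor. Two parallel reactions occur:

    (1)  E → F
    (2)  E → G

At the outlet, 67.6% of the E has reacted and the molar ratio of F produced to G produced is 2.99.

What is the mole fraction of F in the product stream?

0.507

Conversion of E: E consumed = 0.676 × 62.4 = 42.18 kmol = 1ξ₁ + 1ξ₂.
Selectivity: 1ξ₁ / (1ξ₂) = 2.99 → ξ₁ = 2.99 ξ₂.
Substitute: (1·2.99 + 1) ξ₂ = 42.18 → ξ₂ = 10.57 kmol, ξ₁ = 31.61 kmol.
Outlet amounts (n = n₀ + Σ ν·ξ):
  E: 62.4 − 1(31.61) − 1(10.57) = 20.22
  F: 0 + 1(31.61) = 31.61
  G: 0 + 1(10.57) = 10.57
Total out = 62.4 kmol; y_F = 31.61 / 62.4 = 0.5066.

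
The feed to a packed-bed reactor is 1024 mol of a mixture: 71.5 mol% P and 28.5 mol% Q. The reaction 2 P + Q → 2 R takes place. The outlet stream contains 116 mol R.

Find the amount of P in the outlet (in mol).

For R: n = n₀ + 2ξ → 116 = 0 + 2ξ, giving ξ = 58 mol.
Outlet amounts (n = n₀ + ν ξ):
  P: 732.2 − 2(58) = 616.2
  Q: 291.8 − 1(58) = 233.8
  R: 0 + 2(58) = 116

616 mol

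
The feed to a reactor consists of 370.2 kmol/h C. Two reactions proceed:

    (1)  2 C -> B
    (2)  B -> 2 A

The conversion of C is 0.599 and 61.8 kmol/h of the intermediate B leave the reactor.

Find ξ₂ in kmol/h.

Conversion of C: C consumed = 2ξ₁ = 0.599 × 370.2 → ξ₁ = 110.9 kmol/h.
B balance: n_B = 0 + 1ξ₁ − 1ξ₂ = 61.8 → ξ₂ = (1·110.9 − 61.8)/1 = 49.07 kmol/h.
Outlet amounts (n = n₀ + Σ ν·ξ):
  C: 370.2 − 2(110.9) = 148.5
  B: 0 + 1(110.9) − 1(49.07) = 61.8
  A: 0 + 2(49.07) = 98.15

ξ₂ = 49.1 kmol/h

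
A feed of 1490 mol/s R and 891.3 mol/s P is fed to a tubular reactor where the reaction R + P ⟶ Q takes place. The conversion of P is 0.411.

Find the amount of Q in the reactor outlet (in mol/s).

P reacted = 0.411 × 891.3 = 366.3 mol/s; ν_P = −1, so ξ = 366.3/1 = 366.3 mol/s.
Outlet amounts (n = n₀ + ν ξ):
  R: 1490 − 1(366.3) = 1124
  P: 891.3 − 1(366.3) = 525
  Q: 0 + 1(366.3) = 366.3

366 mol/s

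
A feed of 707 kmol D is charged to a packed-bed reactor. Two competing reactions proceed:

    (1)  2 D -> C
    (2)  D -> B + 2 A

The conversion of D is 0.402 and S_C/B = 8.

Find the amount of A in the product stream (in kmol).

Conversion of D: D consumed = 0.402 × 707 = 284.2 kmol = 2ξ₁ + 1ξ₂.
Selectivity: 1ξ₁ / (1ξ₂) = 8 → ξ₁ = 8 ξ₂.
Substitute: (2·8 + 1) ξ₂ = 284.2 → ξ₂ = 16.72 kmol, ξ₁ = 133.7 kmol.
Outlet amounts (n = n₀ + Σ ν·ξ):
  D: 707 − 2(133.7) − 1(16.72) = 422.8
  C: 0 + 1(133.7) = 133.7
  B: 0 + 1(16.72) = 16.72
  A: 0 + 2(16.72) = 33.44

33.4 kmol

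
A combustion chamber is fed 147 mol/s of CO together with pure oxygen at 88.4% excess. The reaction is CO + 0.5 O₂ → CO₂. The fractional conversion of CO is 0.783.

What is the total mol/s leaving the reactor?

228 mol/s

Stoichiometric O₂ = 0.5 × 147 = 73.5 mol/s; O₂ fed = 73.5 × 1.884 = 138.5 mol/s.
Fuel reacted = 0.783 × 147 → ξ = 115.1 mol/s.
Outlet (n = n₀ + ν ξ):
  CO: 147 − 1(115.1) = 31.9
  O₂: 138.5 − 0.5(115.1) = 80.92
  CO₂: 0 + 1(115.1) = 115.1
Total out = 31.9 + 80.92 + 115.1 = 227.9 mol/s.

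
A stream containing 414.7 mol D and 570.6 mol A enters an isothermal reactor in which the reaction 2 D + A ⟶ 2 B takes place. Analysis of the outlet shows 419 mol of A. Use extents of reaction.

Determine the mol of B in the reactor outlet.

303 mol

For A: n = n₀ − 1ξ → 419 = 570.6 − 1ξ, giving ξ = 151.6 mol.
Outlet amounts (n = n₀ + ν ξ):
  D: 414.7 − 2(151.6) = 111.5
  A: 570.6 − 1(151.6) = 419
  B: 0 + 2(151.6) = 303.2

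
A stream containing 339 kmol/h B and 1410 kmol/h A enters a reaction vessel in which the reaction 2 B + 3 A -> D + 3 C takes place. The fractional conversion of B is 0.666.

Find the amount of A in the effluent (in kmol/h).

B reacted = 0.666 × 339 = 225.8 kmol/h; ν_B = −2, so ξ = 225.8/2 = 112.9 kmol/h.
Outlet amounts (n = n₀ + ν ξ):
  B: 339 − 2(112.9) = 113.2
  A: 1410 − 3(112.9) = 1071
  D: 0 + 1(112.9) = 112.9
  C: 0 + 3(112.9) = 338.7

1070 kmol/h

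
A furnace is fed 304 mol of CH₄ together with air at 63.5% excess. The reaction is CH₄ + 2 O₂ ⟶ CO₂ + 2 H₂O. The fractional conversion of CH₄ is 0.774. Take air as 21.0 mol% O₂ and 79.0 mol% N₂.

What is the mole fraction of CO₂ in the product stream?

0.0467

Stoichiometric O₂ = 2 × 304 = 608 mol; O₂ fed = 608 × 1.635 = 994.1 mol.
N₂ fed = 994.1 × 79/21 = 3740 mol.
Fuel reacted = 0.774 × 304 → ξ = 235.3 mol.
Outlet (n = n₀ + ν ξ):
  CH₄: 304 − 1(235.3) = 68.7
  O₂: 994.1 − 2(235.3) = 523.5
  N₂: 3740 (inert)
  CO₂: 0 + 1(235.3) = 235.3
  H₂O: 0 + 2(235.3) = 470.6
Total out = 5038 mol; y_CO₂ = 235.3 / 5038 = 0.04671.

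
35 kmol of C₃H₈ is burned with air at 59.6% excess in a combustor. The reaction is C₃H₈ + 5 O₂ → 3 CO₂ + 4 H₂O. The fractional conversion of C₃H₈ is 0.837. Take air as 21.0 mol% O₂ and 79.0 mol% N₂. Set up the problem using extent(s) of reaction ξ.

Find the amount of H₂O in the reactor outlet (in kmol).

117 kmol

Stoichiometric O₂ = 5 × 35 = 175 kmol; O₂ fed = 175 × 1.596 = 279.3 kmol.
N₂ fed = 279.3 × 79/21 = 1051 kmol.
Fuel reacted = 0.837 × 35 → ξ = 29.29 kmol.
Outlet (n = n₀ + ν ξ):
  C₃H₈: 35 − 1(29.29) = 5.705
  O₂: 279.3 − 5(29.29) = 132.8
  N₂: 1051 (inert)
  CO₂: 0 + 3(29.29) = 87.88
  H₂O: 0 + 4(29.29) = 117.2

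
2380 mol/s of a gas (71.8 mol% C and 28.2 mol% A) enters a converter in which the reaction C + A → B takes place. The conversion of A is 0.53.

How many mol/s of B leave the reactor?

A reacted = 0.53 × 671.2 = 355.7 mol/s; ν_A = −1, so ξ = 355.7/1 = 355.7 mol/s.
Outlet amounts (n = n₀ + ν ξ):
  C: 1709 − 1(355.7) = 1353
  A: 671.2 − 1(355.7) = 315.4
  B: 0 + 1(355.7) = 355.7

356 mol/s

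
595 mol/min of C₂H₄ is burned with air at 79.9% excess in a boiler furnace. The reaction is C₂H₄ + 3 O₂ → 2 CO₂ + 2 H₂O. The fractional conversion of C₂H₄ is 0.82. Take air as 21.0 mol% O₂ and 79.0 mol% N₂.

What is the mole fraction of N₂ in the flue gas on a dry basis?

0.81

Stoichiometric O₂ = 3 × 595 = 1785 mol/min; O₂ fed = 1785 × 1.799 = 3211 mol/min.
N₂ fed = 3211 × 79/21 = 12080 mol/min.
Fuel reacted = 0.82 × 595 → ξ = 487.9 mol/min.
Outlet (n = n₀ + ν ξ):
  C₂H₄: 595 − 1(487.9) = 107.1
  O₂: 3211 − 3(487.9) = 1748
  N₂: 12080 (inert)
  CO₂: 0 + 2(487.9) = 975.8
  H₂O: 0 + 2(487.9) = 975.8
Dry total = 14910 mol/min; y_N₂ (dry) = 12080 / 14910 = 0.8102.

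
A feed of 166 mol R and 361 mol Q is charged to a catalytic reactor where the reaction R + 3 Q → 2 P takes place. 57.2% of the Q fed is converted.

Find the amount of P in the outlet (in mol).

138 mol

Q reacted = 0.572 × 361 = 206.5 mol; ν_Q = −3, so ξ = 206.5/3 = 68.83 mol.
Outlet amounts (n = n₀ + ν ξ):
  R: 166 − 1(68.83) = 97.17
  Q: 361 − 3(68.83) = 154.5
  P: 0 + 2(68.83) = 137.7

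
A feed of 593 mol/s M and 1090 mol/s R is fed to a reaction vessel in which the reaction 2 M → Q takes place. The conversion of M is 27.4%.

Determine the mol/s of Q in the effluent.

M reacted = 0.274 × 593 = 162.5 mol/s; ν_M = −2, so ξ = 162.5/2 = 81.24 mol/s.
Outlet amounts (n = n₀ + ν ξ):
  M: 593 − 2(81.24) = 430.5
  Q: 0 + 1(81.24) = 81.24
  R: 1090 (inert)

81.2 mol/s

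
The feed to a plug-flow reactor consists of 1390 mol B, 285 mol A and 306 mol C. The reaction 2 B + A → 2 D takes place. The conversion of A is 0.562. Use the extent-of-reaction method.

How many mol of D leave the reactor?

320 mol

A reacted = 0.562 × 285 = 160.2 mol; ν_A = −1, so ξ = 160.2/1 = 160.2 mol.
Outlet amounts (n = n₀ + ν ξ):
  B: 1390 − 2(160.2) = 1070
  A: 285 − 1(160.2) = 124.8
  D: 0 + 2(160.2) = 320.3
  C: 306 (inert)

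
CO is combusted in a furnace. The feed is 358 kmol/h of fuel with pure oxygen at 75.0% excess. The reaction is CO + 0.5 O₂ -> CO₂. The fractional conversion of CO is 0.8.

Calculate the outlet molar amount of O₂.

170 kmol/h

Stoichiometric O₂ = 0.5 × 358 = 179 kmol/h; O₂ fed = 179 × 1.750 = 313.2 kmol/h.
Fuel reacted = 0.8 × 358 → ξ = 286.4 kmol/h.
Outlet (n = n₀ + ν ξ):
  CO: 358 − 1(286.4) = 71.6
  O₂: 313.2 − 0.5(286.4) = 170
  CO₂: 0 + 1(286.4) = 286.4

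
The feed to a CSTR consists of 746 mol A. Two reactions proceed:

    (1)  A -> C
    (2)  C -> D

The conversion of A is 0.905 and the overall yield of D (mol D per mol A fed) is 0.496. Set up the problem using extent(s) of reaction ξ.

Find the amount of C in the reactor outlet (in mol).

Conversion of A: A consumed = 1ξ₁ = 0.905 × 746 → ξ₁ = 675.1 mol.
Yield of D: 1ξ₂ / 746 = 0.496 → ξ₂ = 370 mol.
Outlet amounts (n = n₀ + Σ ν·ξ):
  A: 746 − 1(675.1) = 70.87
  C: 0 + 1(675.1) − 1(370) = 305.1
  D: 0 + 1(370) = 370

305 mol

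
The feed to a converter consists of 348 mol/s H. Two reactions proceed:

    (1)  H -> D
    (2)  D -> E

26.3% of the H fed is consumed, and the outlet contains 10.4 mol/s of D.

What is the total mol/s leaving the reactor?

Conversion of H: H consumed = 1ξ₁ = 0.263 × 348 → ξ₁ = 91.52 mol/s.
D balance: n_D = 0 + 1ξ₁ − 1ξ₂ = 10.4 → ξ₂ = (1·91.52 − 10.4)/1 = 81.12 mol/s.
Outlet amounts (n = n₀ + Σ ν·ξ):
  H: 348 − 1(91.52) = 256.5
  D: 0 + 1(91.52) − 1(81.12) = 10.4
  E: 0 + 1(81.12) = 81.12
Total out = 256.5 + 10.4 + 81.12 = 348 mol/s.

348 mol/s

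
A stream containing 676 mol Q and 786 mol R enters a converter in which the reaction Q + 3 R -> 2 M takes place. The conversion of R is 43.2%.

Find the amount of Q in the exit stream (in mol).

563 mol

R reacted = 0.432 × 786 = 339.6 mol; ν_R = −3, so ξ = 339.6/3 = 113.2 mol.
Outlet amounts (n = n₀ + ν ξ):
  Q: 676 − 1(113.2) = 562.8
  R: 786 − 3(113.2) = 446.4
  M: 0 + 2(113.2) = 226.4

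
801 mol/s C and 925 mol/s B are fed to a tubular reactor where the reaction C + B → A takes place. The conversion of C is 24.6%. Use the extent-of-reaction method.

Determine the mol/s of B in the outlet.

C reacted = 0.246 × 801 = 197 mol/s; ν_C = −1, so ξ = 197/1 = 197 mol/s.
Outlet amounts (n = n₀ + ν ξ):
  C: 801 − 1(197) = 604
  B: 925 − 1(197) = 728
  A: 0 + 1(197) = 197

728 mol/s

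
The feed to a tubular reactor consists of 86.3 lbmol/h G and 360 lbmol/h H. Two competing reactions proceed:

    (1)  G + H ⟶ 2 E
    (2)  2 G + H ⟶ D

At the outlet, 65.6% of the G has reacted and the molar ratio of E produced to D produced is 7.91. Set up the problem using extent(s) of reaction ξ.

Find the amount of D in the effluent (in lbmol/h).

9.51 lbmol/h

Conversion of G: G consumed = 0.656 × 86.3 = 56.61 lbmol/h = 1ξ₁ + 2ξ₂.
Selectivity: 2ξ₁ / (1ξ₂) = 7.91 → ξ₁ = 3.955 ξ₂.
Substitute: (1·3.955 + 2) ξ₂ = 56.61 → ξ₂ = 9.507 lbmol/h, ξ₁ = 37.6 lbmol/h.
Outlet amounts (n = n₀ + Σ ν·ξ):
  G: 86.3 − 1(37.6) − 2(9.507) = 29.69
  H: 360 − 1(37.6) − 1(9.507) = 312.9
  E: 0 + 2(37.6) = 75.2
  D: 0 + 1(9.507) = 9.507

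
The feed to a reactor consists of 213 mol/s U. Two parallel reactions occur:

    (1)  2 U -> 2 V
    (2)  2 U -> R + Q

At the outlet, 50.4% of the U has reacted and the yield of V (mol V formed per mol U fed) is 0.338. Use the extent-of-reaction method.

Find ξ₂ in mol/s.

Yield of V: 2ξ₁ / 213 = 0.338 → ξ₁ = 36 mol/s.
Conversion of U: 2ξ₁ + 2ξ₂ = 0.504 × 213 = 107.4 → ξ₂ = 17.68 mol/s.
Outlet amounts (n = n₀ + Σ ν·ξ):
  U: 213 − 2(36) − 2(17.68) = 105.6
  V: 0 + 2(36) = 71.99
  R: 0 + 1(17.68) = 17.68
  Q: 0 + 1(17.68) = 17.68

ξ₂ = 17.7 mol/s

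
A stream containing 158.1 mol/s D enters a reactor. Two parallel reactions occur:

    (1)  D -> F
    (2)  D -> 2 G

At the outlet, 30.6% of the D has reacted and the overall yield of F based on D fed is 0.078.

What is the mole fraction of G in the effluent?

0.371

Yield of F: 1ξ₁ / 158.1 = 0.078 → ξ₁ = 12.33 mol/s.
Conversion of D: 1ξ₁ + 1ξ₂ = 0.306 × 158.1 = 48.38 → ξ₂ = 36.05 mol/s.
Outlet amounts (n = n₀ + Σ ν·ξ):
  D: 158.1 − 1(12.33) − 1(36.05) = 109.7
  F: 0 + 1(12.33) = 12.33
  G: 0 + 2(36.05) = 72.09
Total out = 194.1 mol/s; y_G = 72.09 / 194.1 = 0.3713.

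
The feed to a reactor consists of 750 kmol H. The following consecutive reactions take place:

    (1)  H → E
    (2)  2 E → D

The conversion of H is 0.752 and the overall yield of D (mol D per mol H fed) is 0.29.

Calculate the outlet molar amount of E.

129 kmol

Conversion of H: H consumed = 1ξ₁ = 0.752 × 750 → ξ₁ = 564 kmol.
Yield of D: 1ξ₂ / 750 = 0.29 → ξ₂ = 217.5 kmol.
Outlet amounts (n = n₀ + Σ ν·ξ):
  H: 750 − 1(564) = 186
  E: 0 + 1(564) − 2(217.5) = 129
  D: 0 + 1(217.5) = 217.5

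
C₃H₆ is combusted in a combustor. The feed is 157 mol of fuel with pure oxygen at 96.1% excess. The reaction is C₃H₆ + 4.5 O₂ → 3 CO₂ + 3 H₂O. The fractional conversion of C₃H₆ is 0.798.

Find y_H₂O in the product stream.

Stoichiometric O₂ = 4.5 × 157 = 706.5 mol; O₂ fed = 706.5 × 1.961 = 1385 mol.
Fuel reacted = 0.798 × 157 → ξ = 125.3 mol.
Outlet (n = n₀ + ν ξ):
  C₃H₆: 157 − 1(125.3) = 31.71
  O₂: 1385 − 4.5(125.3) = 821.7
  CO₂: 0 + 3(125.3) = 375.9
  H₂O: 0 + 3(125.3) = 375.9
Total out = 1605 mol; y_H₂O = 375.9 / 1605 = 0.2342.

0.234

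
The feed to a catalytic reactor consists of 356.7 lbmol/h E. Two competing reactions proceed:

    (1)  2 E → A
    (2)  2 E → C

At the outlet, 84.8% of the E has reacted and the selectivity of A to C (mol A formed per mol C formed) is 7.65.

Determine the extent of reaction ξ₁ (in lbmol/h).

Conversion of E: E consumed = 0.848 × 356.7 = 302.5 lbmol/h = 2ξ₁ + 2ξ₂.
Selectivity: 1ξ₁ / (1ξ₂) = 7.65 → ξ₁ = 7.65 ξ₂.
Substitute: (2·7.65 + 2) ξ₂ = 302.5 → ξ₂ = 17.48 lbmol/h, ξ₁ = 133.8 lbmol/h.
Outlet amounts (n = n₀ + Σ ν·ξ):
  E: 356.7 − 2(133.8) − 2(17.48) = 54.22
  A: 0 + 1(133.8) = 133.8
  C: 0 + 1(17.48) = 17.48

ξ₁ = 134 lbmol/h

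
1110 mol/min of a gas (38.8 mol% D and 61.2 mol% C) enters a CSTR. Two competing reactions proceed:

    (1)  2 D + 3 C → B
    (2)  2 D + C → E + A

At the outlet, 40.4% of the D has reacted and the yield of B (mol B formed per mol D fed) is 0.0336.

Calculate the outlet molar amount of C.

Yield of B: 1ξ₁ / 430.7 = 0.0336 → ξ₁ = 14.47 mol/min.
Conversion of D: 2ξ₁ + 2ξ₂ = 0.404 × 430.7 = 174 → ξ₂ = 72.53 mol/min.
Outlet amounts (n = n₀ + Σ ν·ξ):
  D: 430.7 − 2(14.47) − 2(72.53) = 256.7
  C: 679.3 − 3(14.47) − 1(72.53) = 563.4
  B: 0 + 1(14.47) = 14.47
  E: 0 + 1(72.53) = 72.53
  A: 0 + 1(72.53) = 72.53

563 mol/min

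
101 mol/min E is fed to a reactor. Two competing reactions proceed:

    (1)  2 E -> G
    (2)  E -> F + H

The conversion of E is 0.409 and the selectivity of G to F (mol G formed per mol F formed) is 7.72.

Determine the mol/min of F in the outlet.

Conversion of E: E consumed = 0.409 × 101 = 41.31 mol/min = 2ξ₁ + 1ξ₂.
Selectivity: 1ξ₁ / (1ξ₂) = 7.72 → ξ₁ = 7.72 ξ₂.
Substitute: (2·7.72 + 1) ξ₂ = 41.31 → ξ₂ = 2.513 mol/min, ξ₁ = 19.4 mol/min.
Outlet amounts (n = n₀ + Σ ν·ξ):
  E: 101 − 2(19.4) − 1(2.513) = 59.69
  G: 0 + 1(19.4) = 19.4
  F: 0 + 1(2.513) = 2.513
  H: 0 + 1(2.513) = 2.513

2.51 mol/min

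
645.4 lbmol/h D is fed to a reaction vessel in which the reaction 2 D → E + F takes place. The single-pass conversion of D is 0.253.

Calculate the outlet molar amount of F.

D reacted = 0.253 × 645.4 = 163.3 lbmol/h; ν_D = −2, so ξ = 163.3/2 = 81.64 lbmol/h.
Outlet amounts (n = n₀ + ν ξ):
  D: 645.4 − 2(81.64) = 482.1
  E: 0 + 1(81.64) = 81.64
  F: 0 + 1(81.64) = 81.64

81.6 lbmol/h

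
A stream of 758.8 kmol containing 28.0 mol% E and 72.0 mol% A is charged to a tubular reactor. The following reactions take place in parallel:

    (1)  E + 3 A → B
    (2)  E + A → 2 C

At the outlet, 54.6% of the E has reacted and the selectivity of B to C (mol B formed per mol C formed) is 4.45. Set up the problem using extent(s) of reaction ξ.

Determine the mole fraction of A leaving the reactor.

0.497

Conversion of E: E consumed = 0.546 × 212.5 = 116 kmol = 1ξ₁ + 1ξ₂.
Selectivity: 1ξ₁ / (2ξ₂) = 4.45 → ξ₁ = 8.9 ξ₂.
Substitute: (1·8.9 + 1) ξ₂ = 116 → ξ₂ = 11.72 kmol, ξ₁ = 104.3 kmol.
Outlet amounts (n = n₀ + Σ ν·ξ):
  E: 212.5 − 1(104.3) − 1(11.72) = 96.46
  A: 546.3 − 3(104.3) − 1(11.72) = 221.8
  B: 0 + 1(104.3) = 104.3
  C: 0 + 2(11.72) = 23.44
Total out = 445.9 kmol; y_A = 221.8 / 445.9 = 0.4973.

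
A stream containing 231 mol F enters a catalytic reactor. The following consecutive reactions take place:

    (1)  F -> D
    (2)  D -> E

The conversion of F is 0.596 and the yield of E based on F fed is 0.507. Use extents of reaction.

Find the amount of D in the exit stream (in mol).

Conversion of F: F consumed = 1ξ₁ = 0.596 × 231 → ξ₁ = 137.7 mol.
Yield of E: 1ξ₂ / 231 = 0.507 → ξ₂ = 117.1 mol.
Outlet amounts (n = n₀ + Σ ν·ξ):
  F: 231 − 1(137.7) = 93.32
  D: 0 + 1(137.7) − 1(117.1) = 20.56
  E: 0 + 1(117.1) = 117.1

20.6 mol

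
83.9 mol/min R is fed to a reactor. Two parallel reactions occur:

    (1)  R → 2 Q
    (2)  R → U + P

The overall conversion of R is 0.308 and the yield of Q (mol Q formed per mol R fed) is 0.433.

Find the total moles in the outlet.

Yield of Q: 2ξ₁ / 83.9 = 0.433 → ξ₁ = 18.16 mol/min.
Conversion of R: 1ξ₁ + 1ξ₂ = 0.308 × 83.9 = 25.84 → ξ₂ = 7.677 mol/min.
Outlet amounts (n = n₀ + Σ ν·ξ):
  R: 83.9 − 1(18.16) − 1(7.677) = 58.06
  Q: 0 + 2(18.16) = 36.33
  U: 0 + 1(7.677) = 7.677
  P: 0 + 1(7.677) = 7.677
Total out = 58.06 + 36.33 + 7.677 + 7.677 = 109.7 mol/min.

110 mol/min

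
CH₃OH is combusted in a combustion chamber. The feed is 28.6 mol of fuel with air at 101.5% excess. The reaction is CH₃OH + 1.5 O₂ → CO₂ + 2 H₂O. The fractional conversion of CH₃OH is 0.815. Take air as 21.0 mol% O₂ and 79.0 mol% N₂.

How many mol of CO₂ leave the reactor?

23.3 mol

Stoichiometric O₂ = 1.5 × 28.6 = 42.9 mol; O₂ fed = 42.9 × 2.015 = 86.44 mol.
N₂ fed = 86.44 × 79/21 = 325.2 mol.
Fuel reacted = 0.815 × 28.6 → ξ = 23.31 mol.
Outlet (n = n₀ + ν ξ):
  CH₃OH: 28.6 − 1(23.31) = 5.291
  O₂: 86.44 − 1.5(23.31) = 51.48
  N₂: 325.2 (inert)
  CO₂: 0 + 1(23.31) = 23.31
  H₂O: 0 + 2(23.31) = 46.62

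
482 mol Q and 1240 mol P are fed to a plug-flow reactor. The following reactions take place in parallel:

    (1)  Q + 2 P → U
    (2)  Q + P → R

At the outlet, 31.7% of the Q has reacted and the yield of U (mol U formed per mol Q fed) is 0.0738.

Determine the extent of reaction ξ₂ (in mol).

Yield of U: 1ξ₁ / 482 = 0.0738 → ξ₁ = 35.57 mol.
Conversion of Q: 1ξ₁ + 1ξ₂ = 0.317 × 482 = 152.8 → ξ₂ = 117.2 mol.
Outlet amounts (n = n₀ + Σ ν·ξ):
  Q: 482 − 1(35.57) − 1(117.2) = 329.2
  P: 1240 − 2(35.57) − 1(117.2) = 1052
  U: 0 + 1(35.57) = 35.57
  R: 0 + 1(117.2) = 117.2

ξ₂ = 117 mol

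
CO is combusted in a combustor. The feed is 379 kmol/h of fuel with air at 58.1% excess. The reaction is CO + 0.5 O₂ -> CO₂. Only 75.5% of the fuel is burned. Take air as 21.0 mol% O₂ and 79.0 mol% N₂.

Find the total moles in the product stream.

1660 kmol/h

Stoichiometric O₂ = 0.5 × 379 = 189.5 kmol/h; O₂ fed = 189.5 × 1.581 = 299.6 kmol/h.
N₂ fed = 299.6 × 79/21 = 1127 kmol/h.
Fuel reacted = 0.755 × 379 → ξ = 286.1 kmol/h.
Outlet (n = n₀ + ν ξ):
  CO: 379 − 1(286.1) = 92.86
  O₂: 299.6 − 0.5(286.1) = 156.5
  N₂: 1127 (inert)
  CO₂: 0 + 1(286.1) = 286.1
Total out = 92.86 + 156.5 + 1127 + 286.1 = 1663 kmol/h.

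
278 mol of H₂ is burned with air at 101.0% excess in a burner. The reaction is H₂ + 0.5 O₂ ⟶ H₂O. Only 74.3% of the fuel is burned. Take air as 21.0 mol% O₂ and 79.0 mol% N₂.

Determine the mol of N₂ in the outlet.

1050 mol

Stoichiometric O₂ = 0.5 × 278 = 139 mol; O₂ fed = 139 × 2.010 = 279.4 mol.
N₂ fed = 279.4 × 79/21 = 1051 mol.
Fuel reacted = 0.743 × 278 → ξ = 206.6 mol.
Outlet (n = n₀ + ν ξ):
  H₂: 278 − 1(206.6) = 71.45
  O₂: 279.4 − 0.5(206.6) = 176.1
  N₂: 1051 (inert)
  H₂O: 0 + 1(206.6) = 206.6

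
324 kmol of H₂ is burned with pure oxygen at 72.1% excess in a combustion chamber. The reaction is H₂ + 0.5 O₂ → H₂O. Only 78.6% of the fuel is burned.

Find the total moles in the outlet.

Stoichiometric O₂ = 0.5 × 324 = 162 kmol; O₂ fed = 162 × 1.721 = 278.8 kmol.
Fuel reacted = 0.786 × 324 → ξ = 254.7 kmol.
Outlet (n = n₀ + ν ξ):
  H₂: 324 − 1(254.7) = 69.34
  O₂: 278.8 − 0.5(254.7) = 151.5
  H₂O: 0 + 1(254.7) = 254.7
Total out = 69.34 + 151.5 + 254.7 = 475.5 kmol.

475 kmol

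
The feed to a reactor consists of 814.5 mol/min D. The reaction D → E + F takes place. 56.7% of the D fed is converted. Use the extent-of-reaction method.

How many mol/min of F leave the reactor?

D reacted = 0.567 × 814.5 = 461.8 mol/min; ν_D = −1, so ξ = 461.8/1 = 461.8 mol/min.
Outlet amounts (n = n₀ + ν ξ):
  D: 814.5 − 1(461.8) = 352.7
  E: 0 + 1(461.8) = 461.8
  F: 0 + 1(461.8) = 461.8

462 mol/min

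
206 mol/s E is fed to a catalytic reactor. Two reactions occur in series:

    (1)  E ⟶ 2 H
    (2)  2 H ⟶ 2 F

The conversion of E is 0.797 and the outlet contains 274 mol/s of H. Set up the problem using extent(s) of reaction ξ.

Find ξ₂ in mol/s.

Conversion of E: E consumed = 1ξ₁ = 0.797 × 206 → ξ₁ = 164.2 mol/s.
H balance: n_H = 0 + 2ξ₁ − 2ξ₂ = 274 → ξ₂ = (2·164.2 − 274)/2 = 27.18 mol/s.
Outlet amounts (n = n₀ + Σ ν·ξ):
  E: 206 − 1(164.2) = 41.82
  H: 0 + 2(164.2) − 2(27.18) = 274
  F: 0 + 2(27.18) = 54.36

ξ₂ = 27.2 mol/s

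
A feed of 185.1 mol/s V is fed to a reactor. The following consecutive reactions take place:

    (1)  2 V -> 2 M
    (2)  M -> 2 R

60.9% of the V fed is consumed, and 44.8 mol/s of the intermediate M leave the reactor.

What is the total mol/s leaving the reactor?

Conversion of V: V consumed = 2ξ₁ = 0.609 × 185.1 → ξ₁ = 56.36 mol/s.
M balance: n_M = 0 + 2ξ₁ − 1ξ₂ = 44.8 → ξ₂ = (2·56.36 − 44.8)/1 = 67.93 mol/s.
Outlet amounts (n = n₀ + Σ ν·ξ):
  V: 185.1 − 2(56.36) = 72.37
  M: 0 + 2(56.36) − 1(67.93) = 44.8
  R: 0 + 2(67.93) = 135.9
Total out = 72.37 + 44.8 + 135.9 = 253 mol/s.

253 mol/s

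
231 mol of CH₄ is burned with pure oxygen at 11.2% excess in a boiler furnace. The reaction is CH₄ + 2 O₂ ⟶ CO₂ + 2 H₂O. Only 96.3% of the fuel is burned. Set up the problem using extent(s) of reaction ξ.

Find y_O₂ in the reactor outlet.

Stoichiometric O₂ = 2 × 231 = 462 mol; O₂ fed = 462 × 1.112 = 513.7 mol.
Fuel reacted = 0.963 × 231 → ξ = 222.5 mol.
Outlet (n = n₀ + ν ξ):
  CH₄: 231 − 1(222.5) = 8.547
  O₂: 513.7 − 2(222.5) = 68.84
  CO₂: 0 + 1(222.5) = 222.5
  H₂O: 0 + 2(222.5) = 444.9
Total out = 744.7 mol; y_O₂ = 68.84 / 744.7 = 0.09243.

0.0924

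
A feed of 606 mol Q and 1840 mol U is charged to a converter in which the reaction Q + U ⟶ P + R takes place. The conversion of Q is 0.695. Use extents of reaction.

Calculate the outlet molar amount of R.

421 mol

Q reacted = 0.695 × 606 = 421.2 mol; ν_Q = −1, so ξ = 421.2/1 = 421.2 mol.
Outlet amounts (n = n₀ + ν ξ):
  Q: 606 − 1(421.2) = 184.8
  U: 1840 − 1(421.2) = 1419
  P: 0 + 1(421.2) = 421.2
  R: 0 + 1(421.2) = 421.2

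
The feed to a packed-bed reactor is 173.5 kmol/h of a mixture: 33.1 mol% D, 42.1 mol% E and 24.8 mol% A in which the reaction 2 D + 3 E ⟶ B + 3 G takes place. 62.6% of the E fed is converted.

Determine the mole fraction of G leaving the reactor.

0.289

E reacted = 0.626 × 73.04 = 45.73 kmol/h; ν_E = −3, so ξ = 45.73/3 = 15.24 kmol/h.
Outlet amounts (n = n₀ + ν ξ):
  D: 57.43 − 2(15.24) = 26.95
  E: 73.04 − 3(15.24) = 27.32
  B: 0 + 1(15.24) = 15.24
  G: 0 + 3(15.24) = 45.73
  A: 43.03 (inert)
Total out = 158.3 kmol/h; y_G = 45.73 / 158.3 = 0.2889.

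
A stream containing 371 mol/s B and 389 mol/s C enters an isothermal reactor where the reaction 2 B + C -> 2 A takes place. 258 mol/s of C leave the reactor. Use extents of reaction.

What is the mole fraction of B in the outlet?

0.173

For C: n = n₀ − 1ξ → 258 = 389 − 1ξ, giving ξ = 131 mol/s.
Outlet amounts (n = n₀ + ν ξ):
  B: 371 − 2(131) = 109
  C: 389 − 1(131) = 258
  A: 0 + 2(131) = 262
Total out = 629 mol/s; y_B = 109 / 629 = 0.1733.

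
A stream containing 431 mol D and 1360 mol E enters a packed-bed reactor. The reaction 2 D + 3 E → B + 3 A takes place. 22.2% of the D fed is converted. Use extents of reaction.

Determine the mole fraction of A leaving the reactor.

0.0823

D reacted = 0.222 × 431 = 95.68 mol; ν_D = −2, so ξ = 95.68/2 = 47.84 mol.
Outlet amounts (n = n₀ + ν ξ):
  D: 431 − 2(47.84) = 335.3
  E: 1360 − 3(47.84) = 1216
  B: 0 + 1(47.84) = 47.84
  A: 0 + 3(47.84) = 143.5
Total out = 1743 mol; y_A = 143.5 / 1743 = 0.08234.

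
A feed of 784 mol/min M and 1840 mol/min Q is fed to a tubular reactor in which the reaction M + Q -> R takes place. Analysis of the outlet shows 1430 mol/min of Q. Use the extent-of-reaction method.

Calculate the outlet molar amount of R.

For Q: n = n₀ − 1ξ → 1430 = 1840 − 1ξ, giving ξ = 410 mol/min.
Outlet amounts (n = n₀ + ν ξ):
  M: 784 − 1(410) = 374
  Q: 1840 − 1(410) = 1430
  R: 0 + 1(410) = 410

410 mol/min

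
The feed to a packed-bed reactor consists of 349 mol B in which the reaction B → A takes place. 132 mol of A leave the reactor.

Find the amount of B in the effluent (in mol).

217 mol

For A: n = n₀ + 1ξ → 132 = 0 + 1ξ, giving ξ = 132 mol.
Outlet amounts (n = n₀ + ν ξ):
  B: 349 − 1(132) = 217
  A: 0 + 1(132) = 132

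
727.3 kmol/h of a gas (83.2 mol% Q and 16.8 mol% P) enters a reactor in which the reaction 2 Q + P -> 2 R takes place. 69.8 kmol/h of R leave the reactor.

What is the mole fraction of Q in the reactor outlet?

0.773

For R: n = n₀ + 2ξ → 69.8 = 0 + 2ξ, giving ξ = 34.9 kmol/h.
Outlet amounts (n = n₀ + ν ξ):
  Q: 605.1 − 2(34.9) = 535.3
  P: 122.2 − 1(34.9) = 87.29
  R: 0 + 2(34.9) = 69.8
Total out = 692.4 kmol/h; y_Q = 535.3 / 692.4 = 0.7731.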